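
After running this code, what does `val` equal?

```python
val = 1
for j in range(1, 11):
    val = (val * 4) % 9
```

Let's trace through this code step by step.

Initialize: val = 1
Entering loop: for j in range(1, 11):

After execution: val = 4
4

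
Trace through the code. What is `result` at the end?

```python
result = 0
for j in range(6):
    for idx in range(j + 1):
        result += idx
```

Let's trace through this code step by step.

Initialize: result = 0
Entering loop: for j in range(6):

After execution: result = 35
35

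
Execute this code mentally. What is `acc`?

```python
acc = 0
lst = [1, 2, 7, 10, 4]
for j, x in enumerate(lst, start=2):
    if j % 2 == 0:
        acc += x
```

Let's trace through this code step by step.

Initialize: acc = 0
Initialize: lst = [1, 2, 7, 10, 4]
Entering loop: for j, x in enumerate(lst, start=2):

After execution: acc = 12
12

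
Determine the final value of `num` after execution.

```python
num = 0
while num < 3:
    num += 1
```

Let's trace through this code step by step.

Initialize: num = 0
Entering loop: while num < 3:

After execution: num = 3
3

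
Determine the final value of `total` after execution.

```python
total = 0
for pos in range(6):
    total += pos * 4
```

Let's trace through this code step by step.

Initialize: total = 0
Entering loop: for pos in range(6):

After execution: total = 60
60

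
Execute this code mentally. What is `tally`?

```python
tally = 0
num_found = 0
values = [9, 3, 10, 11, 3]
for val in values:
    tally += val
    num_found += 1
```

Let's trace through this code step by step.

Initialize: tally = 0
Initialize: num_found = 0
Initialize: values = [9, 3, 10, 11, 3]
Entering loop: for val in values:

After execution: tally = 36
36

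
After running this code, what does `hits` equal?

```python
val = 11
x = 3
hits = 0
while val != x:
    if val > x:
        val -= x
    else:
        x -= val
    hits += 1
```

Let's trace through this code step by step.

Initialize: val = 11
Initialize: x = 3
Initialize: hits = 0
Entering loop: while val != x:

After execution: hits = 5
5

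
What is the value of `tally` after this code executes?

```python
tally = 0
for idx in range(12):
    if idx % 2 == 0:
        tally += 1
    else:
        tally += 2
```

Let's trace through this code step by step.

Initialize: tally = 0
Entering loop: for idx in range(12):

After execution: tally = 18
18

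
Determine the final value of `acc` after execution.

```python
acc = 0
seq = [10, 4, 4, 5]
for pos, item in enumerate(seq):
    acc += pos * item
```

Let's trace through this code step by step.

Initialize: acc = 0
Initialize: seq = [10, 4, 4, 5]
Entering loop: for pos, item in enumerate(seq):

After execution: acc = 27
27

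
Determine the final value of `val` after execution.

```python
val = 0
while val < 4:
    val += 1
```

Let's trace through this code step by step.

Initialize: val = 0
Entering loop: while val < 4:

After execution: val = 4
4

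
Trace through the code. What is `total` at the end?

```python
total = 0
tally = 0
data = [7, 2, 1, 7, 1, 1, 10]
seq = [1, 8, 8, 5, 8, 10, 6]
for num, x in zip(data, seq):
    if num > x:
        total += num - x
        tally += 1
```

Let's trace through this code step by step.

Initialize: total = 0
Initialize: tally = 0
Initialize: data = [7, 2, 1, 7, 1, 1, 10]
Initialize: seq = [1, 8, 8, 5, 8, 10, 6]
Entering loop: for num, x in zip(data, seq):

After execution: total = 12
12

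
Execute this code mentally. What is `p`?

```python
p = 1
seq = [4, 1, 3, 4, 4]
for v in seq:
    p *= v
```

Let's trace through this code step by step.

Initialize: p = 1
Initialize: seq = [4, 1, 3, 4, 4]
Entering loop: for v in seq:

After execution: p = 192
192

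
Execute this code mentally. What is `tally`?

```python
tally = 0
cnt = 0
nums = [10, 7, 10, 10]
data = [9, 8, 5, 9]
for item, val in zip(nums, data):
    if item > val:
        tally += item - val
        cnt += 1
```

Let's trace through this code step by step.

Initialize: tally = 0
Initialize: cnt = 0
Initialize: nums = [10, 7, 10, 10]
Initialize: data = [9, 8, 5, 9]
Entering loop: for item, val in zip(nums, data):

After execution: tally = 7
7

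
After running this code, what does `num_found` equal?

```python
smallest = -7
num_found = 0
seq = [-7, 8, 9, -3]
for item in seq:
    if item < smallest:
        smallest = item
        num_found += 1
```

Let's trace through this code step by step.

Initialize: smallest = -7
Initialize: num_found = 0
Initialize: seq = [-7, 8, 9, -3]
Entering loop: for item in seq:

After execution: num_found = 0
0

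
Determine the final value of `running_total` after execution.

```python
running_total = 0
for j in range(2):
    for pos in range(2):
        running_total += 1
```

Let's trace through this code step by step.

Initialize: running_total = 0
Entering loop: for j in range(2):

After execution: running_total = 4
4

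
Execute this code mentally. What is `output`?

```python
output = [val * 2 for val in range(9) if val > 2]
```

Let's trace through this code step by step.

Initialize: output = [val * 2 for val in range(9) if val > 2]

After execution: output = [6, 8, 10, 12, 14, 16]
[6, 8, 10, 12, 14, 16]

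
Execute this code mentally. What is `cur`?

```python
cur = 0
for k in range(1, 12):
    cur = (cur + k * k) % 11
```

Let's trace through this code step by step.

Initialize: cur = 0
Entering loop: for k in range(1, 12):

After execution: cur = 0
0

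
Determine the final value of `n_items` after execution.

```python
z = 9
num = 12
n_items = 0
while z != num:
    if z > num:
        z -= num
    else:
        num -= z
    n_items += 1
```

Let's trace through this code step by step.

Initialize: z = 9
Initialize: num = 12
Initialize: n_items = 0
Entering loop: while z != num:

After execution: n_items = 3
3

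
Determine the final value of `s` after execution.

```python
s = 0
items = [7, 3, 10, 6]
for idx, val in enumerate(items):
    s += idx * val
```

Let's trace through this code step by step.

Initialize: s = 0
Initialize: items = [7, 3, 10, 6]
Entering loop: for idx, val in enumerate(items):

After execution: s = 41
41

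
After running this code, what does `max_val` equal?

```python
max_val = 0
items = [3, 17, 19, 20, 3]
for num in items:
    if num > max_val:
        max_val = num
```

Let's trace through this code step by step.

Initialize: max_val = 0
Initialize: items = [3, 17, 19, 20, 3]
Entering loop: for num in items:

After execution: max_val = 20
20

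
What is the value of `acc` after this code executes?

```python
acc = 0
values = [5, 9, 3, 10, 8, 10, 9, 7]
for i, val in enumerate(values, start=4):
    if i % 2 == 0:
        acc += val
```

Let's trace through this code step by step.

Initialize: acc = 0
Initialize: values = [5, 9, 3, 10, 8, 10, 9, 7]
Entering loop: for i, val in enumerate(values, start=4):

After execution: acc = 25
25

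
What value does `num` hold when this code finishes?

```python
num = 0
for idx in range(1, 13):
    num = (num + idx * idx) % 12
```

Let's trace through this code step by step.

Initialize: num = 0
Entering loop: for idx in range(1, 13):

After execution: num = 2
2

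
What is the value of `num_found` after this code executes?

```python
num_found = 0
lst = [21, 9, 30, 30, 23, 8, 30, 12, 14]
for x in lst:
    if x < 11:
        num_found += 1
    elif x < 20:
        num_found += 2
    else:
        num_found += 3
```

Let's trace through this code step by step.

Initialize: num_found = 0
Initialize: lst = [21, 9, 30, 30, 23, 8, 30, 12, 14]
Entering loop: for x in lst:

After execution: num_found = 21
21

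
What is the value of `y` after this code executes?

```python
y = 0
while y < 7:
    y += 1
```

Let's trace through this code step by step.

Initialize: y = 0
Entering loop: while y < 7:

After execution: y = 7
7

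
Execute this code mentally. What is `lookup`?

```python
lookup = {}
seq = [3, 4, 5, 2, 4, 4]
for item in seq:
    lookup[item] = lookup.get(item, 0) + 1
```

Let's trace through this code step by step.

Initialize: lookup = {}
Initialize: seq = [3, 4, 5, 2, 4, 4]
Entering loop: for item in seq:

After execution: lookup = {3: 1, 4: 3, 5: 1, 2: 1}
{3: 1, 4: 3, 5: 1, 2: 1}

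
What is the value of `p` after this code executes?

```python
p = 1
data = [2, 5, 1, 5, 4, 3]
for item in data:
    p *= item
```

Let's trace through this code step by step.

Initialize: p = 1
Initialize: data = [2, 5, 1, 5, 4, 3]
Entering loop: for item in data:

After execution: p = 600
600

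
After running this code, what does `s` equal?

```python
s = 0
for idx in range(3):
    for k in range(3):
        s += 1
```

Let's trace through this code step by step.

Initialize: s = 0
Entering loop: for idx in range(3):

After execution: s = 9
9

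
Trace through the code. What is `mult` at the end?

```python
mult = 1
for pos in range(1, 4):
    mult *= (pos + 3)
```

Let's trace through this code step by step.

Initialize: mult = 1
Entering loop: for pos in range(1, 4):

After execution: mult = 120
120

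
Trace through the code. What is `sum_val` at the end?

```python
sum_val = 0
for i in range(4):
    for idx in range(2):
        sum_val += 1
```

Let's trace through this code step by step.

Initialize: sum_val = 0
Entering loop: for i in range(4):

After execution: sum_val = 8
8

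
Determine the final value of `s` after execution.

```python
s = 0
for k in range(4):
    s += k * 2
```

Let's trace through this code step by step.

Initialize: s = 0
Entering loop: for k in range(4):

After execution: s = 12
12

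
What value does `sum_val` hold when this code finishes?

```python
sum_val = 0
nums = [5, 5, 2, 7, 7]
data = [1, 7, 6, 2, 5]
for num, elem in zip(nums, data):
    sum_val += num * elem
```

Let's trace through this code step by step.

Initialize: sum_val = 0
Initialize: nums = [5, 5, 2, 7, 7]
Initialize: data = [1, 7, 6, 2, 5]
Entering loop: for num, elem in zip(nums, data):

After execution: sum_val = 101
101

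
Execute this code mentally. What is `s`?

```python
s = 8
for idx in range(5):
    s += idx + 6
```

Let's trace through this code step by step.

Initialize: s = 8
Entering loop: for idx in range(5):

After execution: s = 48
48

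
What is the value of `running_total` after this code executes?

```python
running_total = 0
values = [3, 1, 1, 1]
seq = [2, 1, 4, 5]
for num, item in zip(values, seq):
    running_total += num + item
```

Let's trace through this code step by step.

Initialize: running_total = 0
Initialize: values = [3, 1, 1, 1]
Initialize: seq = [2, 1, 4, 5]
Entering loop: for num, item in zip(values, seq):

After execution: running_total = 18
18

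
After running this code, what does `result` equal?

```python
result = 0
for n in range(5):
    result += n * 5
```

Let's trace through this code step by step.

Initialize: result = 0
Entering loop: for n in range(5):

After execution: result = 50
50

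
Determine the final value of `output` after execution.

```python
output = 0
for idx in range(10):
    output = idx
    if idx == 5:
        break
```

Let's trace through this code step by step.

Initialize: output = 0
Entering loop: for idx in range(10):

After execution: output = 5
5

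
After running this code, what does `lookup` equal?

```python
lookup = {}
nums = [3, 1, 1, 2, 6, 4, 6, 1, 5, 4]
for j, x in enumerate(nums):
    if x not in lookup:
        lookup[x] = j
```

Let's trace through this code step by step.

Initialize: lookup = {}
Initialize: nums = [3, 1, 1, 2, 6, 4, 6, 1, 5, 4]
Entering loop: for j, x in enumerate(nums):

After execution: lookup = {3: 0, 1: 1, 2: 3, 6: 4, 4: 5, 5: 8}
{3: 0, 1: 1, 2: 3, 6: 4, 4: 5, 5: 8}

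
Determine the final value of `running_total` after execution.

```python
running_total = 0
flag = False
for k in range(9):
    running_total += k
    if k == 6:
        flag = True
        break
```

Let's trace through this code step by step.

Initialize: running_total = 0
Initialize: flag = False
Entering loop: for k in range(9):

After execution: running_total = 21
21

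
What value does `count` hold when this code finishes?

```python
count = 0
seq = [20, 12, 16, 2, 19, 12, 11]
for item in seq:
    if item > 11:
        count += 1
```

Let's trace through this code step by step.

Initialize: count = 0
Initialize: seq = [20, 12, 16, 2, 19, 12, 11]
Entering loop: for item in seq:

After execution: count = 5
5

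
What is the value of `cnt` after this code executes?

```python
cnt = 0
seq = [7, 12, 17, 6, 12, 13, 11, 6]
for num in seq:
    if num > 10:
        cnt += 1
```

Let's trace through this code step by step.

Initialize: cnt = 0
Initialize: seq = [7, 12, 17, 6, 12, 13, 11, 6]
Entering loop: for num in seq:

After execution: cnt = 5
5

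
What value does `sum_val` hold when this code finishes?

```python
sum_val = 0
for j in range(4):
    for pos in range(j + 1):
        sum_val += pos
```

Let's trace through this code step by step.

Initialize: sum_val = 0
Entering loop: for j in range(4):

After execution: sum_val = 10
10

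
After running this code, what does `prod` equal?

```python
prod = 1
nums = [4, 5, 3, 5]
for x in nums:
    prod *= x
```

Let's trace through this code step by step.

Initialize: prod = 1
Initialize: nums = [4, 5, 3, 5]
Entering loop: for x in nums:

After execution: prod = 300
300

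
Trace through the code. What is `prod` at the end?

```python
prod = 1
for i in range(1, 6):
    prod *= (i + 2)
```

Let's trace through this code step by step.

Initialize: prod = 1
Entering loop: for i in range(1, 6):

After execution: prod = 2520
2520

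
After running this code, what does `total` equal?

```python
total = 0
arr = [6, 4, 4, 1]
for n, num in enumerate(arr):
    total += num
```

Let's trace through this code step by step.

Initialize: total = 0
Initialize: arr = [6, 4, 4, 1]
Entering loop: for n, num in enumerate(arr):

After execution: total = 15
15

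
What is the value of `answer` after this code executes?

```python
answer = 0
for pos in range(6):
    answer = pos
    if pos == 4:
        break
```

Let's trace through this code step by step.

Initialize: answer = 0
Entering loop: for pos in range(6):

After execution: answer = 4
4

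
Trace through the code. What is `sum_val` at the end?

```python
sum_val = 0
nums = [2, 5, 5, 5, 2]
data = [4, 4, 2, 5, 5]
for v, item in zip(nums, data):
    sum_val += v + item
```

Let's trace through this code step by step.

Initialize: sum_val = 0
Initialize: nums = [2, 5, 5, 5, 2]
Initialize: data = [4, 4, 2, 5, 5]
Entering loop: for v, item in zip(nums, data):

After execution: sum_val = 39
39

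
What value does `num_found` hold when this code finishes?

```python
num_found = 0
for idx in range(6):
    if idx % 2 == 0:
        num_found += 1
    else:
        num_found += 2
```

Let's trace through this code step by step.

Initialize: num_found = 0
Entering loop: for idx in range(6):

After execution: num_found = 9
9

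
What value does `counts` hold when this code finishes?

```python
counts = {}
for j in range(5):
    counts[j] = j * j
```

Let's trace through this code step by step.

Initialize: counts = {}
Entering loop: for j in range(5):

After execution: counts = {0: 0, 1: 1, 2: 4, 3: 9, 4: 16}
{0: 0, 1: 1, 2: 4, 3: 9, 4: 16}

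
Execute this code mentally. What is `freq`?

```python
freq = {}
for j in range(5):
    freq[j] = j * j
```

Let's trace through this code step by step.

Initialize: freq = {}
Entering loop: for j in range(5):

After execution: freq = {0: 0, 1: 1, 2: 4, 3: 9, 4: 16}
{0: 0, 1: 1, 2: 4, 3: 9, 4: 16}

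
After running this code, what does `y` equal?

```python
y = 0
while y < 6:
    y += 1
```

Let's trace through this code step by step.

Initialize: y = 0
Entering loop: while y < 6:

After execution: y = 6
6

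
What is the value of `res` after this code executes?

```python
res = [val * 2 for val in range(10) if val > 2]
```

Let's trace through this code step by step.

Initialize: res = [val * 2 for val in range(10) if val > 2]

After execution: res = [6, 8, 10, 12, 14, 16, 18]
[6, 8, 10, 12, 14, 16, 18]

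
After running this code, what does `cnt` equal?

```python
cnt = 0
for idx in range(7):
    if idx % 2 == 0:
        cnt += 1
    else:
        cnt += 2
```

Let's trace through this code step by step.

Initialize: cnt = 0
Entering loop: for idx in range(7):

After execution: cnt = 10
10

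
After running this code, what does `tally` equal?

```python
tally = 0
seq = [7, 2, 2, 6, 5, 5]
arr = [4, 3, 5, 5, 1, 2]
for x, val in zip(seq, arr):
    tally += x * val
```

Let's trace through this code step by step.

Initialize: tally = 0
Initialize: seq = [7, 2, 2, 6, 5, 5]
Initialize: arr = [4, 3, 5, 5, 1, 2]
Entering loop: for x, val in zip(seq, arr):

After execution: tally = 89
89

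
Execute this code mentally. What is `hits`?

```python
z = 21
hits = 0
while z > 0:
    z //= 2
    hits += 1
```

Let's trace through this code step by step.

Initialize: z = 21
Initialize: hits = 0
Entering loop: while z > 0:

After execution: hits = 5
5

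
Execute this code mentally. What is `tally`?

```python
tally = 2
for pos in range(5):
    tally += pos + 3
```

Let's trace through this code step by step.

Initialize: tally = 2
Entering loop: for pos in range(5):

After execution: tally = 27
27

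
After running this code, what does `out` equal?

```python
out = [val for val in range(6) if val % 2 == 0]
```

Let's trace through this code step by step.

Initialize: out = [val for val in range(6) if val % 2 == 0]

After execution: out = [0, 2, 4]
[0, 2, 4]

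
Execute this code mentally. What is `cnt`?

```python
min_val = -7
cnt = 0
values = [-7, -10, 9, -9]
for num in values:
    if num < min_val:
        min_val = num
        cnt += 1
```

Let's trace through this code step by step.

Initialize: min_val = -7
Initialize: cnt = 0
Initialize: values = [-7, -10, 9, -9]
Entering loop: for num in values:

After execution: cnt = 1
1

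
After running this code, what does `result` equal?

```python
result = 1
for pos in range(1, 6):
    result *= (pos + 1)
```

Let's trace through this code step by step.

Initialize: result = 1
Entering loop: for pos in range(1, 6):

After execution: result = 720
720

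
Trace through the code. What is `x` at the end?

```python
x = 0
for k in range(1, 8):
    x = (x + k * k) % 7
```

Let's trace through this code step by step.

Initialize: x = 0
Entering loop: for k in range(1, 8):

After execution: x = 0
0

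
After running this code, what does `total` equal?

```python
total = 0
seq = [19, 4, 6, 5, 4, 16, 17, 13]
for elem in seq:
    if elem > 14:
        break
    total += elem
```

Let's trace through this code step by step.

Initialize: total = 0
Initialize: seq = [19, 4, 6, 5, 4, 16, 17, 13]
Entering loop: for elem in seq:

After execution: total = 0
0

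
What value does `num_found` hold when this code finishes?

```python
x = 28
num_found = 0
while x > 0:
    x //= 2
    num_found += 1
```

Let's trace through this code step by step.

Initialize: x = 28
Initialize: num_found = 0
Entering loop: while x > 0:

After execution: num_found = 5
5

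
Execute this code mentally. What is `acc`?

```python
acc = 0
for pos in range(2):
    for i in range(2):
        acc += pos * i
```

Let's trace through this code step by step.

Initialize: acc = 0
Entering loop: for pos in range(2):

After execution: acc = 1
1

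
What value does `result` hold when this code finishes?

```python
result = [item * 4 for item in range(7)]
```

Let's trace through this code step by step.

Initialize: result = [item * 4 for item in range(7)]

After execution: result = [0, 4, 8, 12, 16, 20, 24]
[0, 4, 8, 12, 16, 20, 24]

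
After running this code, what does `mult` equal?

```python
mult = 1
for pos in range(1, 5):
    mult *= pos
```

Let's trace through this code step by step.

Initialize: mult = 1
Entering loop: for pos in range(1, 5):

After execution: mult = 24
24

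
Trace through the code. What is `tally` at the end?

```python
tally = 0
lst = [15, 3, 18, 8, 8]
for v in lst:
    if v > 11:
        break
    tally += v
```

Let's trace through this code step by step.

Initialize: tally = 0
Initialize: lst = [15, 3, 18, 8, 8]
Entering loop: for v in lst:

After execution: tally = 0
0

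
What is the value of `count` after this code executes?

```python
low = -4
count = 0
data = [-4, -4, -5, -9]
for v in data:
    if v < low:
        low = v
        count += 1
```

Let's trace through this code step by step.

Initialize: low = -4
Initialize: count = 0
Initialize: data = [-4, -4, -5, -9]
Entering loop: for v in data:

After execution: count = 2
2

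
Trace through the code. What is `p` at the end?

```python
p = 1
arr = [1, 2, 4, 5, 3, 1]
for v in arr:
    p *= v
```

Let's trace through this code step by step.

Initialize: p = 1
Initialize: arr = [1, 2, 4, 5, 3, 1]
Entering loop: for v in arr:

After execution: p = 120
120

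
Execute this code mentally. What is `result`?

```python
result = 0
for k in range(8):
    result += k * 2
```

Let's trace through this code step by step.

Initialize: result = 0
Entering loop: for k in range(8):

After execution: result = 56
56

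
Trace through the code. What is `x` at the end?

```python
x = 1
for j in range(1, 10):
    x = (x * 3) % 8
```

Let's trace through this code step by step.

Initialize: x = 1
Entering loop: for j in range(1, 10):

After execution: x = 3
3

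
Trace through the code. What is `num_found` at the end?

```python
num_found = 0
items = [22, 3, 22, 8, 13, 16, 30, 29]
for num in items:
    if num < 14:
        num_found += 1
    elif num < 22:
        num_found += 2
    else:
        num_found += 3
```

Let's trace through this code step by step.

Initialize: num_found = 0
Initialize: items = [22, 3, 22, 8, 13, 16, 30, 29]
Entering loop: for num in items:

After execution: num_found = 17
17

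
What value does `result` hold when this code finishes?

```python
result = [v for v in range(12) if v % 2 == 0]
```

Let's trace through this code step by step.

Initialize: result = [v for v in range(12) if v % 2 == 0]

After execution: result = [0, 2, 4, 6, 8, 10]
[0, 2, 4, 6, 8, 10]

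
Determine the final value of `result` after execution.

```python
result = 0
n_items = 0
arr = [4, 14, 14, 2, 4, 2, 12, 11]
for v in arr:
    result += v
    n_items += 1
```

Let's trace through this code step by step.

Initialize: result = 0
Initialize: n_items = 0
Initialize: arr = [4, 14, 14, 2, 4, 2, 12, 11]
Entering loop: for v in arr:

After execution: result = 63
63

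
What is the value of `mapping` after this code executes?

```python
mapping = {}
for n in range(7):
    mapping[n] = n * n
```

Let's trace through this code step by step.

Initialize: mapping = {}
Entering loop: for n in range(7):

After execution: mapping = {0: 0, 1: 1, 2: 4, 3: 9, 4: 16, 5: 25, 6: 36}
{0: 0, 1: 1, 2: 4, 3: 9, 4: 16, 5: 25, 6: 36}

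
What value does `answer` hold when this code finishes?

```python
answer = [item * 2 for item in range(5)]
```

Let's trace through this code step by step.

Initialize: answer = [item * 2 for item in range(5)]

After execution: answer = [0, 2, 4, 6, 8]
[0, 2, 4, 6, 8]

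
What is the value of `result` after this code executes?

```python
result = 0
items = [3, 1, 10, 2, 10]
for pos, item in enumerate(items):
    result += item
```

Let's trace through this code step by step.

Initialize: result = 0
Initialize: items = [3, 1, 10, 2, 10]
Entering loop: for pos, item in enumerate(items):

After execution: result = 26
26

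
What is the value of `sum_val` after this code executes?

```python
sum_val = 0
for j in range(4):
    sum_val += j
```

Let's trace through this code step by step.

Initialize: sum_val = 0
Entering loop: for j in range(4):

After execution: sum_val = 6
6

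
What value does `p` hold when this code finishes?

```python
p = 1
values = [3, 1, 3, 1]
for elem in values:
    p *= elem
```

Let's trace through this code step by step.

Initialize: p = 1
Initialize: values = [3, 1, 3, 1]
Entering loop: for elem in values:

After execution: p = 9
9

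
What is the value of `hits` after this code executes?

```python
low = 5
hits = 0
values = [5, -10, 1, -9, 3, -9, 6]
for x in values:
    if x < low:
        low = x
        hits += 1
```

Let's trace through this code step by step.

Initialize: low = 5
Initialize: hits = 0
Initialize: values = [5, -10, 1, -9, 3, -9, 6]
Entering loop: for x in values:

After execution: hits = 1
1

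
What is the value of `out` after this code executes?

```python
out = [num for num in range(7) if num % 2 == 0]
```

Let's trace through this code step by step.

Initialize: out = [num for num in range(7) if num % 2 == 0]

After execution: out = [0, 2, 4, 6]
[0, 2, 4, 6]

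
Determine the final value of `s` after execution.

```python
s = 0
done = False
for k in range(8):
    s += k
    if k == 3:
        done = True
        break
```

Let's trace through this code step by step.

Initialize: s = 0
Initialize: done = False
Entering loop: for k in range(8):

After execution: s = 6
6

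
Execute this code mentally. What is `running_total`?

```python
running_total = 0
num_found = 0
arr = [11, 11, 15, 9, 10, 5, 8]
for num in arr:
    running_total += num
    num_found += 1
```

Let's trace through this code step by step.

Initialize: running_total = 0
Initialize: num_found = 0
Initialize: arr = [11, 11, 15, 9, 10, 5, 8]
Entering loop: for num in arr:

After execution: running_total = 69
69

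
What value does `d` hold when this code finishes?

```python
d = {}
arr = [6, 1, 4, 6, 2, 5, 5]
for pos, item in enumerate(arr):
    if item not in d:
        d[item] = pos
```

Let's trace through this code step by step.

Initialize: d = {}
Initialize: arr = [6, 1, 4, 6, 2, 5, 5]
Entering loop: for pos, item in enumerate(arr):

After execution: d = {6: 0, 1: 1, 4: 2, 2: 4, 5: 5}
{6: 0, 1: 1, 4: 2, 2: 4, 5: 5}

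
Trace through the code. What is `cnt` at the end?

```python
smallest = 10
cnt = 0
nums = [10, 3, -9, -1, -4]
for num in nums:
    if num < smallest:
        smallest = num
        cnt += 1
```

Let's trace through this code step by step.

Initialize: smallest = 10
Initialize: cnt = 0
Initialize: nums = [10, 3, -9, -1, -4]
Entering loop: for num in nums:

After execution: cnt = 2
2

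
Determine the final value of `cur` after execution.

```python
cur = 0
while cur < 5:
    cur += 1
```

Let's trace through this code step by step.

Initialize: cur = 0
Entering loop: while cur < 5:

After execution: cur = 5
5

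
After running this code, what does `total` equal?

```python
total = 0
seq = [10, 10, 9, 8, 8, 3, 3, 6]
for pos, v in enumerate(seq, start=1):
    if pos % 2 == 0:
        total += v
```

Let's trace through this code step by step.

Initialize: total = 0
Initialize: seq = [10, 10, 9, 8, 8, 3, 3, 6]
Entering loop: for pos, v in enumerate(seq, start=1):

After execution: total = 27
27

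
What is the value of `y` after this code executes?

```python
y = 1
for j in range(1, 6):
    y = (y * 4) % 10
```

Let's trace through this code step by step.

Initialize: y = 1
Entering loop: for j in range(1, 6):

After execution: y = 4
4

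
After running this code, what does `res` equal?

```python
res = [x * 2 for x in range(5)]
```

Let's trace through this code step by step.

Initialize: res = [x * 2 for x in range(5)]

After execution: res = [0, 2, 4, 6, 8]
[0, 2, 4, 6, 8]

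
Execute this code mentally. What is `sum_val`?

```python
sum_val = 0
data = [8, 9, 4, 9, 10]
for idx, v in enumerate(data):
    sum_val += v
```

Let's trace through this code step by step.

Initialize: sum_val = 0
Initialize: data = [8, 9, 4, 9, 10]
Entering loop: for idx, v in enumerate(data):

After execution: sum_val = 40
40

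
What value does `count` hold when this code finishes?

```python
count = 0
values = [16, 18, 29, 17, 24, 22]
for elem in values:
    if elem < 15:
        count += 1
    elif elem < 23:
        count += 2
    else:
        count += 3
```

Let's trace through this code step by step.

Initialize: count = 0
Initialize: values = [16, 18, 29, 17, 24, 22]
Entering loop: for elem in values:

After execution: count = 14
14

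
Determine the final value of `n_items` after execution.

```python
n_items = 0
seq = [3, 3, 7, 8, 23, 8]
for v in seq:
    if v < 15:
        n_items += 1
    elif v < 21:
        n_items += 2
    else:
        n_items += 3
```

Let's trace through this code step by step.

Initialize: n_items = 0
Initialize: seq = [3, 3, 7, 8, 23, 8]
Entering loop: for v in seq:

After execution: n_items = 8
8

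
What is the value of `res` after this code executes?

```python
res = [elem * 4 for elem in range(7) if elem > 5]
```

Let's trace through this code step by step.

Initialize: res = [elem * 4 for elem in range(7) if elem > 5]

After execution: res = [24]
[24]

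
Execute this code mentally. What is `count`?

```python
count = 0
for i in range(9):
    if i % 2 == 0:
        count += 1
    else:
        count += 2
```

Let's trace through this code step by step.

Initialize: count = 0
Entering loop: for i in range(9):

After execution: count = 13
13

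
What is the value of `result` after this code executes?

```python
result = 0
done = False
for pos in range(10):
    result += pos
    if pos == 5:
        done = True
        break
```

Let's trace through this code step by step.

Initialize: result = 0
Initialize: done = False
Entering loop: for pos in range(10):

After execution: result = 15
15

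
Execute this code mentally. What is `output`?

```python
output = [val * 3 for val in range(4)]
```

Let's trace through this code step by step.

Initialize: output = [val * 3 for val in range(4)]

After execution: output = [0, 3, 6, 9]
[0, 3, 6, 9]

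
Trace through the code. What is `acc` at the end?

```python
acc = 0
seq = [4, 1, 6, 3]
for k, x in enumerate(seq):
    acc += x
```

Let's trace through this code step by step.

Initialize: acc = 0
Initialize: seq = [4, 1, 6, 3]
Entering loop: for k, x in enumerate(seq):

After execution: acc = 14
14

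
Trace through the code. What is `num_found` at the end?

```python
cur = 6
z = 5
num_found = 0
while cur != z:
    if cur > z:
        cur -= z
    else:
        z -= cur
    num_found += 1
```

Let's trace through this code step by step.

Initialize: cur = 6
Initialize: z = 5
Initialize: num_found = 0
Entering loop: while cur != z:

After execution: num_found = 5
5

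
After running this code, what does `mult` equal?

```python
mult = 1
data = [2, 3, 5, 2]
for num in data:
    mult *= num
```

Let's trace through this code step by step.

Initialize: mult = 1
Initialize: data = [2, 3, 5, 2]
Entering loop: for num in data:

After execution: mult = 60
60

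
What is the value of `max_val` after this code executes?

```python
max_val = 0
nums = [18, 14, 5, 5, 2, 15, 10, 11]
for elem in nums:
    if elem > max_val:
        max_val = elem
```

Let's trace through this code step by step.

Initialize: max_val = 0
Initialize: nums = [18, 14, 5, 5, 2, 15, 10, 11]
Entering loop: for elem in nums:

After execution: max_val = 18
18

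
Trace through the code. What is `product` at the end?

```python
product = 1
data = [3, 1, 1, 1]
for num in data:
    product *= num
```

Let's trace through this code step by step.

Initialize: product = 1
Initialize: data = [3, 1, 1, 1]
Entering loop: for num in data:

After execution: product = 3
3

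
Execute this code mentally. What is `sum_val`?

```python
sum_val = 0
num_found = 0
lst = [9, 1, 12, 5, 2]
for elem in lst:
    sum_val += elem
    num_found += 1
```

Let's trace through this code step by step.

Initialize: sum_val = 0
Initialize: num_found = 0
Initialize: lst = [9, 1, 12, 5, 2]
Entering loop: for elem in lst:

After execution: sum_val = 29
29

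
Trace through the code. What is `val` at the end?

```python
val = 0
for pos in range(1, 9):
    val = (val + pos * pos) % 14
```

Let's trace through this code step by step.

Initialize: val = 0
Entering loop: for pos in range(1, 9):

After execution: val = 8
8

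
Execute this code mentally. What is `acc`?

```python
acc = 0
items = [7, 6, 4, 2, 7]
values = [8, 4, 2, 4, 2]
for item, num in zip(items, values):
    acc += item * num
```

Let's trace through this code step by step.

Initialize: acc = 0
Initialize: items = [7, 6, 4, 2, 7]
Initialize: values = [8, 4, 2, 4, 2]
Entering loop: for item, num in zip(items, values):

After execution: acc = 110
110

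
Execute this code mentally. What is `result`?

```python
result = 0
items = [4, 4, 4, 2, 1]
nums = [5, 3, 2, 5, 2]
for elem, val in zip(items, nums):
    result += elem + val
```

Let's trace through this code step by step.

Initialize: result = 0
Initialize: items = [4, 4, 4, 2, 1]
Initialize: nums = [5, 3, 2, 5, 2]
Entering loop: for elem, val in zip(items, nums):

After execution: result = 32
32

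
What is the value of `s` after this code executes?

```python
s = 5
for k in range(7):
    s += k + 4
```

Let's trace through this code step by step.

Initialize: s = 5
Entering loop: for k in range(7):

After execution: s = 54
54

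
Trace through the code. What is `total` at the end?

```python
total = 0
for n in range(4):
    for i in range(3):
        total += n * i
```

Let's trace through this code step by step.

Initialize: total = 0
Entering loop: for n in range(4):

After execution: total = 18
18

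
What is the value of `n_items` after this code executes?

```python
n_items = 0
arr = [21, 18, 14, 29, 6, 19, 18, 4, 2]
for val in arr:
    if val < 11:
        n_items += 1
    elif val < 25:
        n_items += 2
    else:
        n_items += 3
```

Let's trace through this code step by step.

Initialize: n_items = 0
Initialize: arr = [21, 18, 14, 29, 6, 19, 18, 4, 2]
Entering loop: for val in arr:

After execution: n_items = 16
16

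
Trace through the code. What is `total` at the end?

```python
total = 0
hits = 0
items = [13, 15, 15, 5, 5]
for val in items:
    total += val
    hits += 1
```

Let's trace through this code step by step.

Initialize: total = 0
Initialize: hits = 0
Initialize: items = [13, 15, 15, 5, 5]
Entering loop: for val in items:

After execution: total = 53
53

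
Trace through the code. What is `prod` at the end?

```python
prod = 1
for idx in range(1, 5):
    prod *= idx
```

Let's trace through this code step by step.

Initialize: prod = 1
Entering loop: for idx in range(1, 5):

After execution: prod = 24
24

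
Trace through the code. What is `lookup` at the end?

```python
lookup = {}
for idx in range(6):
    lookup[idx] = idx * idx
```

Let's trace through this code step by step.

Initialize: lookup = {}
Entering loop: for idx in range(6):

After execution: lookup = {0: 0, 1: 1, 2: 4, 3: 9, 4: 16, 5: 25}
{0: 0, 1: 1, 2: 4, 3: 9, 4: 16, 5: 25}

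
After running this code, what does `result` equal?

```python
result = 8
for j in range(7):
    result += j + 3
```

Let's trace through this code step by step.

Initialize: result = 8
Entering loop: for j in range(7):

After execution: result = 50
50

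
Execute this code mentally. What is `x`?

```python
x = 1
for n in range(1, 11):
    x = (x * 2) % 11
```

Let's trace through this code step by step.

Initialize: x = 1
Entering loop: for n in range(1, 11):

After execution: x = 1
1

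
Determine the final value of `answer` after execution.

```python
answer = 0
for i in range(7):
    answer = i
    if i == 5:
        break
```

Let's trace through this code step by step.

Initialize: answer = 0
Entering loop: for i in range(7):

After execution: answer = 5
5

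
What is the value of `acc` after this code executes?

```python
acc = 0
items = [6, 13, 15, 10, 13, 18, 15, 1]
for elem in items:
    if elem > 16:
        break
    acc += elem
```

Let's trace through this code step by step.

Initialize: acc = 0
Initialize: items = [6, 13, 15, 10, 13, 18, 15, 1]
Entering loop: for elem in items:

After execution: acc = 57
57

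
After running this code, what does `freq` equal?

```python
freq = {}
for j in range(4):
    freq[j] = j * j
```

Let's trace through this code step by step.

Initialize: freq = {}
Entering loop: for j in range(4):

After execution: freq = {0: 0, 1: 1, 2: 4, 3: 9}
{0: 0, 1: 1, 2: 4, 3: 9}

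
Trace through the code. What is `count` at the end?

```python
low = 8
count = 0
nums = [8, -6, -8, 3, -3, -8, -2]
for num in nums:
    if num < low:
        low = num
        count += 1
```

Let's trace through this code step by step.

Initialize: low = 8
Initialize: count = 0
Initialize: nums = [8, -6, -8, 3, -3, -8, -2]
Entering loop: for num in nums:

After execution: count = 2
2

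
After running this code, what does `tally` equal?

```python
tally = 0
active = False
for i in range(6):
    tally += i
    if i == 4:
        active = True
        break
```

Let's trace through this code step by step.

Initialize: tally = 0
Initialize: active = False
Entering loop: for i in range(6):

After execution: tally = 10
10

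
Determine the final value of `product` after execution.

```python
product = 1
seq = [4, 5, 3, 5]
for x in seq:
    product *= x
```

Let's trace through this code step by step.

Initialize: product = 1
Initialize: seq = [4, 5, 3, 5]
Entering loop: for x in seq:

After execution: product = 300
300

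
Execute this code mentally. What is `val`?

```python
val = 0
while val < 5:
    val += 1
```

Let's trace through this code step by step.

Initialize: val = 0
Entering loop: while val < 5:

After execution: val = 5
5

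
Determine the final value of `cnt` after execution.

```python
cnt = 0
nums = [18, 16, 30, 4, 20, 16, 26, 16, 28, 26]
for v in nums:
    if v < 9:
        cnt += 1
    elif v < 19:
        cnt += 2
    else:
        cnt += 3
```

Let's trace through this code step by step.

Initialize: cnt = 0
Initialize: nums = [18, 16, 30, 4, 20, 16, 26, 16, 28, 26]
Entering loop: for v in nums:

After execution: cnt = 24
24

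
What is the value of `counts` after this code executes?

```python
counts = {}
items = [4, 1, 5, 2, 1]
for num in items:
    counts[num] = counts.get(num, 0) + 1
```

Let's trace through this code step by step.

Initialize: counts = {}
Initialize: items = [4, 1, 5, 2, 1]
Entering loop: for num in items:

After execution: counts = {4: 1, 1: 2, 5: 1, 2: 1}
{4: 1, 1: 2, 5: 1, 2: 1}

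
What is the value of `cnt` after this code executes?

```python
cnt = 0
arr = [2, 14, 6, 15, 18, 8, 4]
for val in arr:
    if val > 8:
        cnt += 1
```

Let's trace through this code step by step.

Initialize: cnt = 0
Initialize: arr = [2, 14, 6, 15, 18, 8, 4]
Entering loop: for val in arr:

After execution: cnt = 3
3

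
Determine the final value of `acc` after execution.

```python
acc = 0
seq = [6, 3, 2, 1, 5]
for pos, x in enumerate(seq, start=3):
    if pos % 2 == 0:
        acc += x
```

Let's trace through this code step by step.

Initialize: acc = 0
Initialize: seq = [6, 3, 2, 1, 5]
Entering loop: for pos, x in enumerate(seq, start=3):

After execution: acc = 4
4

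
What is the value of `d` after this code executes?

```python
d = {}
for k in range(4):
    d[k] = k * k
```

Let's trace through this code step by step.

Initialize: d = {}
Entering loop: for k in range(4):

After execution: d = {0: 0, 1: 1, 2: 4, 3: 9}
{0: 0, 1: 1, 2: 4, 3: 9}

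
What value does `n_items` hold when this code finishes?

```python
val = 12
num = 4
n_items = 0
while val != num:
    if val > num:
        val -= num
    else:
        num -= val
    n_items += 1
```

Let's trace through this code step by step.

Initialize: val = 12
Initialize: num = 4
Initialize: n_items = 0
Entering loop: while val != num:

After execution: n_items = 2
2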